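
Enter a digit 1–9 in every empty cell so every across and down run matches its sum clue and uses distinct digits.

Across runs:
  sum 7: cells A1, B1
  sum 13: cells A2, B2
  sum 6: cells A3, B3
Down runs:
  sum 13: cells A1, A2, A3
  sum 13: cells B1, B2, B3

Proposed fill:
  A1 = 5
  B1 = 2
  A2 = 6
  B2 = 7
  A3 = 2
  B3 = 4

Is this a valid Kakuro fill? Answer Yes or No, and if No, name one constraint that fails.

Yes

Across: 5+2=7; 6+7=13; 2+4=6. Down: 5+6+2=13; 2+7+4=13. No digit repeats within any run.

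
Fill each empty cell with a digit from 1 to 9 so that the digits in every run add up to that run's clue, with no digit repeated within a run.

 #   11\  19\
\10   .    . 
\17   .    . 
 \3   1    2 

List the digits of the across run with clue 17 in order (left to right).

8 9

17 in 2 cells must be {8,9}; 3 in 2 cells must be {1,2}.
R2C1 = 8: the only remaining digit allowed by both the 17 across and the 11 down.
R2C2 = 17 − 8 = 9 completes the 17 across.
R1C1 = 11 − 9 = 2 completes the 11 down.
R1C2 = 10 − 2 = 8 completes the 10 across.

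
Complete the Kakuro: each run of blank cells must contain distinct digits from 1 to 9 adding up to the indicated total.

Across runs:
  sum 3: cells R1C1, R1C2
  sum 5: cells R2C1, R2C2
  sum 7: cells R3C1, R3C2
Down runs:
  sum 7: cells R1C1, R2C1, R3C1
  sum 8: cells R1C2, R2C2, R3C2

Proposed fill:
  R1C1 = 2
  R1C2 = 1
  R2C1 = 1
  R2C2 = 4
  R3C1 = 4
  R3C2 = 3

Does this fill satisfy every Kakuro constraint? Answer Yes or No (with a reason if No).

Yes

Across: 2+1=3; 1+4=5; 4+3=7. Down: 2+1+4=7; 1+4+3=8. No digit repeats within any run.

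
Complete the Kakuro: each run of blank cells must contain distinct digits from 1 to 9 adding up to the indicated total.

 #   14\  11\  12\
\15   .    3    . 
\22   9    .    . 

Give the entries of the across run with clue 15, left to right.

R1C1 = 14 − 9 = 5 completes the 14 down.
R1C3 = 15 − 8 = 7 completes the 15 across.
R2C2 = 11 − 3 = 8 completes the 11 down.
R2C3 = 22 − 17 = 5 completes the 22 across.

5 3 7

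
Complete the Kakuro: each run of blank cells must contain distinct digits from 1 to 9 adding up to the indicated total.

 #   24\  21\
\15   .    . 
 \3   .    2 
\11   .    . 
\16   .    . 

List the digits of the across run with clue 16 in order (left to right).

3 in 2 cells must be {1,2}; 16 in 2 cells must be {7,9}.
R2C1 = 3 − 2 = 1 completes the 3 across.
Given what's placed, R4C1 must be 9 to fit the 16 across and 24 down.
R4C2 = 16 − 9 = 7 completes the 16 across.
Nothing is forced directly, so branch on R1C1, whose candidates are 6 or 8. If R1C1 = 8: then R1C2 would have to be in {7} for the 15 across but in {3,4,8,9} for the 21 down — contradiction. So R1C1 = 6.
R1C2 = 15 − 6 = 9 completes the 15 across.
R3C1 = 24 − 16 = 8 completes the 24 down.
R3C2 = 11 − 8 = 3 completes the 11 across.

9, 7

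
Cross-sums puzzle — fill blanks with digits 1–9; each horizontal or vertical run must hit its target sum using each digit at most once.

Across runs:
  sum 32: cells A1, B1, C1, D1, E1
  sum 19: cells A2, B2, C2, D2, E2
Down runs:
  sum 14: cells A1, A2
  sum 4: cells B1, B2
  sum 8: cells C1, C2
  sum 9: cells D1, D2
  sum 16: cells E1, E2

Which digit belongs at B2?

1

4 in 2 cells must be {1,3}; 16 in 2 cells must be {7,9}.
Only 3 fits B1 under both its across sum 32 and down sum 4.
B2 = 4 − 3 = 1 completes the 4 down.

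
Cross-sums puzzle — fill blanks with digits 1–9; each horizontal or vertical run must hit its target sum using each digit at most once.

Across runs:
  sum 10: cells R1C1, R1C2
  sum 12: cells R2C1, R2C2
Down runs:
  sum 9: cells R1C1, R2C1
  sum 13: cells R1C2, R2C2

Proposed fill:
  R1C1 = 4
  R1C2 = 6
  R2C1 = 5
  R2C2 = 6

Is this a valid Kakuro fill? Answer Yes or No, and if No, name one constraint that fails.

No — the down run R1C2–R2C2 sums to 12, not 13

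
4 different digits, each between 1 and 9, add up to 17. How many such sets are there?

9

4 distinct digits from 1–9 sum between 10 and 30.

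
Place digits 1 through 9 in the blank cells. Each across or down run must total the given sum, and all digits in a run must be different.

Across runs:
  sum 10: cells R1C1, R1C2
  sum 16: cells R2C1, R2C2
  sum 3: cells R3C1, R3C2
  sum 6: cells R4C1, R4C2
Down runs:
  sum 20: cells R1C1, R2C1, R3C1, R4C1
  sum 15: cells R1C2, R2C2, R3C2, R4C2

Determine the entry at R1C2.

2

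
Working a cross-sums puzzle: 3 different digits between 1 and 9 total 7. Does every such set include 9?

The only way to make 7 from 3 distinct digits is {1,2,4}, which does not contain 9.

No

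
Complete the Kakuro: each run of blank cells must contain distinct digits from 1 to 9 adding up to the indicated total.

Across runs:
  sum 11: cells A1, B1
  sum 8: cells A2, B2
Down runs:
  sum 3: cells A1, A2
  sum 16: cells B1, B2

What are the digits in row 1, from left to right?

3 in 2 cells must be {1,2}; 16 in 2 cells must be {7,9}.
The 11 across and the 3 down share only 2, so A1 = 2.
B1 = 11 − 2 = 9 completes the 11 across.
A2 = 3 − 2 = 1 completes the 3 down.
B2 = 8 − 1 = 7 completes the 8 across.

2, 9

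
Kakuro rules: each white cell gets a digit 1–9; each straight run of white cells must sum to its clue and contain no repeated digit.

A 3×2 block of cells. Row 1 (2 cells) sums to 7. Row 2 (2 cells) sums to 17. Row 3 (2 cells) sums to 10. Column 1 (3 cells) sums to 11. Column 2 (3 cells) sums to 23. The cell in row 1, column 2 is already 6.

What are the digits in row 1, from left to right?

1 6

17 in 2 cells must be {8,9}; 23 in 3 cells must be {6,8,9}.
(1,1) = 7 − 6 = 1 completes the 7 across.
Given what's placed, (2,1) must be 8 to fit the 17 across and 11 down.
(2,2) = 17 − 8 = 9 completes the 17 across.
(3,1) = 11 − 9 = 2 completes the 11 down.
(3,2) = 10 − 2 = 8 completes the 10 across.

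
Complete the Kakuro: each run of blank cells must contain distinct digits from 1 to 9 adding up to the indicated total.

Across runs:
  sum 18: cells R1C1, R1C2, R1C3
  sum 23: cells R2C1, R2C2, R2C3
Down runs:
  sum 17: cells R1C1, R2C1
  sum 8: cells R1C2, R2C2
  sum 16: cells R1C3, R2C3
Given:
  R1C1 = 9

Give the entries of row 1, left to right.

9 2 7

23 in 3 cells must be {6,8,9}; 17 in 2 cells must be {8,9}; 16 in 2 cells must be {7,9}.
Given what's placed, R1C3 must be 7 to fit the 18 across and 16 down.
R2C1 = 17 − 9 = 8 completes the 17 down.
R2C2 = 6: the only remaining digit allowed by both the 23 across and the 8 down.
R2C3 = 23 − 14 = 9 completes the 23 across.
R1C2 = 18 − 16 = 2 completes the 18 across.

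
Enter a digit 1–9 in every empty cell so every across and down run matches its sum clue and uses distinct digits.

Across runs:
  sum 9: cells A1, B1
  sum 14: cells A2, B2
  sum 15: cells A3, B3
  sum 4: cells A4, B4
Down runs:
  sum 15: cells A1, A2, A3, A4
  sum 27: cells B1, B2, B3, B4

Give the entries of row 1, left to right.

2 7

4 in 2 cells must be {1,3}.
Only 3 fits B4 under both its across sum 4 and down sum 27.
A4 = 4 − 3 = 1 completes the 4 across.
Nothing is forced directly, so branch on B1, whose candidates are 7 or 8. If B1 = 8: then A1 would have to be in {1} for the 9 across but in {2,3,4,5,6,7,8,9} for the 15 down — contradiction. So B1 = 7.
A1 = 9 − 7 = 2 completes the 9 across.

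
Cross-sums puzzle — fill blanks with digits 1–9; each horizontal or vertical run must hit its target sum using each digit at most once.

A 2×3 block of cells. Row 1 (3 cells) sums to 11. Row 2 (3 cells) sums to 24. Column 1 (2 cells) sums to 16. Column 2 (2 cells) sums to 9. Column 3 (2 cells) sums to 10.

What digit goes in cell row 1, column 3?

3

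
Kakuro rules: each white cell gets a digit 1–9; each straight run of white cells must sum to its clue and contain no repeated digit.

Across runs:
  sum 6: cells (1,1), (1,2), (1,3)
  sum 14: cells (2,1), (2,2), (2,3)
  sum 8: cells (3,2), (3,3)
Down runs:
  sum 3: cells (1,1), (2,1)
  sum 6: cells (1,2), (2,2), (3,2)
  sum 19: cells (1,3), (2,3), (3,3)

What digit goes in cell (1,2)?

2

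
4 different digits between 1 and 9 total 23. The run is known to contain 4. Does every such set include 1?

Counterexample: {2,4,8,9} sums to 23 under that restriction without using 1.

No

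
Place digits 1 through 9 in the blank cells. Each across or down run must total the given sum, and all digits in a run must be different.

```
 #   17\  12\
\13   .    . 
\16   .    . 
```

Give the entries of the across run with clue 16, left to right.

9, 7

16 in 2 cells must be {7,9}; 17 in 2 cells must be {8,9}.
The 16 across and the 17 down share only 9, so R2C1 = 9.
R2C2 = 16 − 9 = 7 completes the 16 across.
R1C1 = 17 − 9 = 8 completes the 17 down.
R1C2 = 13 − 8 = 5 completes the 13 across.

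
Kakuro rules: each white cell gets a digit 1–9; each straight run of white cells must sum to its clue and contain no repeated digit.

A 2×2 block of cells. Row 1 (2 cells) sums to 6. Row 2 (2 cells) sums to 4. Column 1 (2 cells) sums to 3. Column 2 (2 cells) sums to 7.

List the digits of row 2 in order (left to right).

4 in 2 cells must be {1,3}; 3 in 2 cells must be {1,2}.
The 4 across and the 3 down share only 1, so (2,1) = 1.
(2,2) = 4 − 1 = 3 completes the 4 across.
(1,1) = 3 − 1 = 2 completes the 3 down.
(1,2) = 6 − 2 = 4 completes the 6 across.

1 3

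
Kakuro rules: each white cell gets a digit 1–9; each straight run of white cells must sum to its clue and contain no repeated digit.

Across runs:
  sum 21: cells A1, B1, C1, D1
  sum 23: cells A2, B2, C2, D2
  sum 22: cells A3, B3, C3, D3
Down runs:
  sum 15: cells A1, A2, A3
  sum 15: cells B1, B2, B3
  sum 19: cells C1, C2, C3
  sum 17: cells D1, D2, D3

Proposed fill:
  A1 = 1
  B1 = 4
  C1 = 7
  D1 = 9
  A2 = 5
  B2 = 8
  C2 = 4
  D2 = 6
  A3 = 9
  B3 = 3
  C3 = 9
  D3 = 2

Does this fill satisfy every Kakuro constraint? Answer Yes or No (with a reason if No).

No — the across run A3–D3 sums to 23, not 22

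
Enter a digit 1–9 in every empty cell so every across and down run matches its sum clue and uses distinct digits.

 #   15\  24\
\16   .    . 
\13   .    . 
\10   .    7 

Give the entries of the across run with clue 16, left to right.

16 in 2 cells must be {7,9}; 24 in 3 cells must be {7,8,9}.
R1C2 = 9: the only remaining digit allowed by both the 16 across and the 24 down.
R2C2 = 24 − 16 = 8 completes the 24 down.
R3C1 = 10 − 7 = 3 completes the 10 across.
R1C1 = 16 − 9 = 7 completes the 16 across.
R2C1 = 13 − 8 = 5 completes the 13 across.

7 9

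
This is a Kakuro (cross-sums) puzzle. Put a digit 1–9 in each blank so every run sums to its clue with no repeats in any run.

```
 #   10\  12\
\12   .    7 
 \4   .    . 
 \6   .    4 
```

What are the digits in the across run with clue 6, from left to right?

4 in 2 cells must be {1,3}.
R1C1 = 12 − 7 = 5 completes the 12 across.
R2C2 = 12 − 11 = 1 completes the 12 down.
R3C1 = 6 − 4 = 2 completes the 6 across.
R2C1 = 4 − 1 = 3 completes the 4 across.

2 4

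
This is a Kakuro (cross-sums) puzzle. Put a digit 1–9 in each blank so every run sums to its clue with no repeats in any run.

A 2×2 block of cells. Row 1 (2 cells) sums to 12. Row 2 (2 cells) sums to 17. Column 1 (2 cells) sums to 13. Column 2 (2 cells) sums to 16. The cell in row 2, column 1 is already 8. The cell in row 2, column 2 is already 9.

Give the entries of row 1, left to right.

5 7

17 in 2 cells must be {8,9}; 16 in 2 cells must be {7,9}.
(1,1) = 13 − 8 = 5 completes the 13 down.
(1,2) = 12 − 5 = 7 completes the 12 across.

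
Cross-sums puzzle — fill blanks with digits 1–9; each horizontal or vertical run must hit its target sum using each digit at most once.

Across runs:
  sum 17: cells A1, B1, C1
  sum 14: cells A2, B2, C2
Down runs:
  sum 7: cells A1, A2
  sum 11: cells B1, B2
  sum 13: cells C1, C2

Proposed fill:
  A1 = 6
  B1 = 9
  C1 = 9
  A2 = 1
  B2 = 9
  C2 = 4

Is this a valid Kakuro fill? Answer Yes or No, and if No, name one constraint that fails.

No — the across run A1–C1 sums to 24, not 17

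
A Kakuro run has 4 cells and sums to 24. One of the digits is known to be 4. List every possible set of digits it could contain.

4 distinct digits from 1–9 sum between 10 and 30.
Keeping only sets containing 4.

{3,4,8,9}; {4,5,6,9}; {4,5,7,8}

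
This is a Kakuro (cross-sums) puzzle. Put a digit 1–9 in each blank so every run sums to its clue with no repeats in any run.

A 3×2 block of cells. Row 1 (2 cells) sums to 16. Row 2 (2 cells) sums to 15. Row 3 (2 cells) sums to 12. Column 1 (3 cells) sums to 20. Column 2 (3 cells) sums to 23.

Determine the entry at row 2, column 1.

16 in 2 cells must be {7,9}; 23 in 3 cells must be {6,8,9}.
The 16 across and the 23 down share only 9, so (1,2) = 9.
Given what's placed, (3,2) must be 8 to fit the 12 across and 23 down.
(1,1) = 16 − 9 = 7 completes the 16 across.
(2,2) = 23 − 17 = 6 completes the 23 down.
(3,1) = 12 − 8 = 4 completes the 12 across.
(2,1) = 15 − 6 = 9 completes the 15 across.

9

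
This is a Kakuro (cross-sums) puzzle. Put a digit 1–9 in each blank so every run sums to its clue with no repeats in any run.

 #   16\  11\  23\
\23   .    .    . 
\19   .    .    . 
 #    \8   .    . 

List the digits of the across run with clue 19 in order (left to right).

23 in 3 cells must be {6,8,9}; 16 in 2 cells must be {7,9}.
Only 9 fits R1C1 under both its across sum 23 and down sum 16.
R2C1 = 16 − 9 = 7 completes the 16 down.
The 8 across and the 23 down share only 6, so R3C3 = 6.
R1C3 = 8: the only remaining digit allowed by both the 23 across and the 23 down.
R2C3 = 23 − 14 = 9 completes the 23 down.
R3C2 = 8 − 6 = 2 completes the 8 across.
R1C2 = 23 − 17 = 6 completes the 23 across.
R2C2 = 19 − 16 = 3 completes the 19 across.

7 3 9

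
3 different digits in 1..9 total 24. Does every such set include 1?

No

The only way to make 24 from 3 distinct digits is {7,8,9}, which does not contain 1.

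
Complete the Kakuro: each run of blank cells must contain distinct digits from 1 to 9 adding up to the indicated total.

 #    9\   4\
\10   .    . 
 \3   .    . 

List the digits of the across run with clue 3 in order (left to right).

3 in 2 cells must be {1,2}; 4 in 2 cells must be {1,3}.
The 3 across and the 4 down share only 1, so R2C2 = 1.
R1C2 = 4 − 1 = 3 completes the 4 down.
R2C1 = 3 − 1 = 2 completes the 3 across.
R1C1 = 10 − 3 = 7 completes the 10 across.

2 1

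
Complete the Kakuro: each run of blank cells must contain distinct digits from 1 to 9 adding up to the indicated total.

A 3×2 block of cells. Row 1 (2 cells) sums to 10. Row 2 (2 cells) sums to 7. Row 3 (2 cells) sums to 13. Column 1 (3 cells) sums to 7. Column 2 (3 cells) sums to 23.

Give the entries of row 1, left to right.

2 8

7 in 3 cells must be {1,2,4}; 23 in 3 cells must be {6,8,9}.
The 7 across and the 23 down share only 6, so (2,2) = 6.
The 13 across and the 7 down share only 4, so (3,1) = 4.
(3,2) = 13 − 4 = 9 completes the 13 across.
(1,2) = 23 − 15 = 8 completes the 23 down.
(2,1) = 7 − 6 = 1 completes the 7 across.
(1,1) = 10 − 8 = 2 completes the 10 across.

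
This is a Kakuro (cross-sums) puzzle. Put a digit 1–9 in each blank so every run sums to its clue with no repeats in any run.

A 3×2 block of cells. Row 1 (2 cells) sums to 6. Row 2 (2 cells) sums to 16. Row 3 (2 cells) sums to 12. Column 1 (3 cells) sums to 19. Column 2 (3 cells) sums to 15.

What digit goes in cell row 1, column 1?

4

16 in 2 cells must be {7,9}.
Nothing is forced directly, so branch on (1,1), whose candidates are 2 or 4 or 5. If (1,1) = 2: that forces (1,2) = 4, (2,1) = 9, after which (2,2) would have to be in {7} for the 16 across but in {2,3,5,6,8,9} for the 15 down — contradiction. If (1,1) = 5: that forces (1,2) = 1, after which (2,1) would have to be in {7,9} for the 16 across but in {6,8} for the 19 down — contradiction. So (1,1) = 4.
(1,2) = 6 − 4 = 2 completes the 6 across.
Nothing is forced directly, so branch on (2,1), whose candidates are 7 or 9. If (2,1) = 9: that forces (2,2) = 7, after which (3,1) would have to be in {3,4,5,7,8,9} for the 12 across but in {6} for the 19 down — contradiction. So (2,1) = 7.
(2,2) = 16 − 7 = 9 completes the 16 across.
(3,1) = 19 − 11 = 8 completes the 19 down.
(3,2) = 12 − 8 = 4 completes the 12 across.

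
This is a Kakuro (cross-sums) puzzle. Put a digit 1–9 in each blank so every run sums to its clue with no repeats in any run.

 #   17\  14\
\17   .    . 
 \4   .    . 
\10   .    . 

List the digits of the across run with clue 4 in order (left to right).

3, 1

17 in 2 cells must be {8,9}; 4 in 2 cells must be {1,3}.
Nothing is forced directly, so branch on R1C1, whose candidates are 8 or 9. If R1C1 = 9: that forces R1C2 = 8, R2C2 = 1, after which R3C2 would have to be in {1,2,3,4,6,7,8,9} for the 10 across but in {5} for the 14 down — contradiction. So R1C1 = 8.
R1C2 = 17 − 8 = 9 completes the 17 across.
Given what's placed, R2C1 must be 3 to fit the 4 across and 17 down.
R2C2 = 4 − 3 = 1 completes the 4 across.
R3C1 = 17 − 11 = 6 completes the 17 down.
R3C2 = 10 − 6 = 4 completes the 10 across.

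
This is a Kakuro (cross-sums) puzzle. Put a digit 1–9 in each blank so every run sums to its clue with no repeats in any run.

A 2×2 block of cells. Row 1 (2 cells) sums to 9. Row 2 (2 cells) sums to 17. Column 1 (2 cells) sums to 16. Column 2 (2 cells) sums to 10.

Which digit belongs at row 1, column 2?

2

17 in 2 cells must be {8,9}; 16 in 2 cells must be {7,9}.
The 9 across and the 16 down share only 7, so (1,1) = 7.
(1,2) = 9 − 7 = 2 completes the 9 across.
(2,1) = 16 − 7 = 9 completes the 16 down.
(2,2) = 17 − 9 = 8 completes the 17 across.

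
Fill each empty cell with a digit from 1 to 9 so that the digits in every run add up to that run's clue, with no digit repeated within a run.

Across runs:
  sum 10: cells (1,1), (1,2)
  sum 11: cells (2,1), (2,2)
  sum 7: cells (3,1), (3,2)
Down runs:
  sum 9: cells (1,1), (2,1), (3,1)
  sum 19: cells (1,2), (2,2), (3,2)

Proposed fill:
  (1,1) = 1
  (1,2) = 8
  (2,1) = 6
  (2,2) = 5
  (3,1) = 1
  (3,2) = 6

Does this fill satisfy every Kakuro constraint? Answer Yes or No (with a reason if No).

No — the down run (1,1)–(3,1) sums to 8, not 9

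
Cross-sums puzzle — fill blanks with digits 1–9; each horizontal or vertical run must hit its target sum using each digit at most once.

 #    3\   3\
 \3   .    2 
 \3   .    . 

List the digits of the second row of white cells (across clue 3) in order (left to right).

3 in 2 cells must be {1,2}.
R1C1 = 3 − 2 = 1 completes the 3 across.
R2C1 = 3 − 1 = 2 completes the 3 down.
R2C2 = 3 − 2 = 1 completes the 3 across.

2, 1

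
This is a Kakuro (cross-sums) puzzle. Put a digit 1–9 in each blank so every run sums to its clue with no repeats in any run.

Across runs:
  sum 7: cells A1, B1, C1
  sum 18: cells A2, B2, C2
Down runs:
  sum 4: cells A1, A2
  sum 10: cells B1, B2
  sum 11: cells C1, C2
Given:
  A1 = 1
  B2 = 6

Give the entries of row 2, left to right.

3 6 9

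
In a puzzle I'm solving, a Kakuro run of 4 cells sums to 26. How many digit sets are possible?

4 distinct digits from 1–9 sum between 10 and 30.
Enumerating: {2,7,8,9}, {3,6,8,9}, {4,5,8,9}, {4,6,7,9}, {5,6,7,8}.

5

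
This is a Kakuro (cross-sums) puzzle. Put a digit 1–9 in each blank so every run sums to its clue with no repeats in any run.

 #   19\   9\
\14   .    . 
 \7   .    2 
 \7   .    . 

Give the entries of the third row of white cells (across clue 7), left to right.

R1C2 = 6: the only remaining digit allowed by both the 14 across and the 9 down.
R2C1 = 7 − 2 = 5 completes the 7 across.
Given what's placed, R3C1 must be 6 to fit the 7 across and 19 down.
R3C2 = 7 − 6 = 1 completes the 7 across.
R1C1 = 14 − 6 = 8 completes the 14 across.

6, 1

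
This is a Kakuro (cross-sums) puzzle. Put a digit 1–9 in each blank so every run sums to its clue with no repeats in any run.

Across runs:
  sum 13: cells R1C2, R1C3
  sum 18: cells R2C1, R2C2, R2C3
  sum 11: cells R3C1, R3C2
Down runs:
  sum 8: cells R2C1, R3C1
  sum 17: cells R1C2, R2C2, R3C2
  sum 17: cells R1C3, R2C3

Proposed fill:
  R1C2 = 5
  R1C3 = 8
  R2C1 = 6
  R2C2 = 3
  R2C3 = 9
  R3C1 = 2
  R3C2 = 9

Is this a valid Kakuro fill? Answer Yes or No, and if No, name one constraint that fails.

Yes

Across: 5+8=13; 6+3+9=18; 2+9=11. Down: 6+2=8; 5+3+9=17; 8+9=17. No digit repeats within any run.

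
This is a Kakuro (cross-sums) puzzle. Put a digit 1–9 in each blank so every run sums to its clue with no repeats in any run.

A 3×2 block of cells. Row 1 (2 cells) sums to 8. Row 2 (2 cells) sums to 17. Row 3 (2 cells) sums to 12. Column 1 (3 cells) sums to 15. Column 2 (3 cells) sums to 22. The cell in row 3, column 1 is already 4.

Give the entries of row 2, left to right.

17 in 2 cells must be {8,9}.
(3,2) = 12 − 4 = 8 completes the 12 across.
(1,2) = 5: the only remaining digit allowed by both the 8 across and the 22 down.
(2,2) = 22 − 13 = 9 completes the 22 down.
(1,1) = 8 − 5 = 3 completes the 8 across.
(2,1) = 17 − 9 = 8 completes the 17 across.

8 9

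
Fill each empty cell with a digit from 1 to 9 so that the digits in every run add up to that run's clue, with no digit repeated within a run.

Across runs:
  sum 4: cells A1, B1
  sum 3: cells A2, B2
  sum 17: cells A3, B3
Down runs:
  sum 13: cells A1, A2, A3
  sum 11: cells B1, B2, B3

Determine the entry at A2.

4 in 2 cells must be {1,3}; 3 in 2 cells must be {1,2}; 17 in 2 cells must be {8,9}.
The 17 across and the 11 down share only 8, so B3 = 8.
Given what's placed, B1 must be 1 to fit the 4 across and 11 down.
B2 = 11 − 9 = 2 completes the 11 down.
A3 = 17 − 8 = 9 completes the 17 across.
A1 = 4 − 1 = 3 completes the 4 across.
A2 = 3 − 2 = 1 completes the 3 across.

1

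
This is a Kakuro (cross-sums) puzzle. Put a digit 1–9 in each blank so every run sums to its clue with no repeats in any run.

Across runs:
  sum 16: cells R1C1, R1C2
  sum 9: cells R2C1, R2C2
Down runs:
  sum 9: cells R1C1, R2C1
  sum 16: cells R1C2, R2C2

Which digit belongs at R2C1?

16 in 2 cells must be {7,9}.
The 16 across and the 9 down share only 7, so R1C1 = 7.
R1C2 = 16 − 7 = 9 completes the 16 across.
R2C1 = 9 − 7 = 2 completes the 9 down.
R2C2 = 9 − 2 = 7 completes the 9 across.

2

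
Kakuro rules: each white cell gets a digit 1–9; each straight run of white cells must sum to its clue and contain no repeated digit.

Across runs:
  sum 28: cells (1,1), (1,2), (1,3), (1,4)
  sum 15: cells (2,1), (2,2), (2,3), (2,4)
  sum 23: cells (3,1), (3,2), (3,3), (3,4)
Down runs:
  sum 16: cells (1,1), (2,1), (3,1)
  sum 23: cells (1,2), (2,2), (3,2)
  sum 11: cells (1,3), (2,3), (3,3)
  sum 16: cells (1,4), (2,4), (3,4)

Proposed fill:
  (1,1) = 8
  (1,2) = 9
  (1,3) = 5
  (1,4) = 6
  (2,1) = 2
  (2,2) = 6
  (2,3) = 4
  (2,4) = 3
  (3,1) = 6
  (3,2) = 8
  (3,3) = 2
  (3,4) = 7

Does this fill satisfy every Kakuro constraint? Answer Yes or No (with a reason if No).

Across: 8+9+5+6=28; 2+6+4+3=15; 6+8+2+7=23. Down: 8+2+6=16; 9+6+8=23; 5+4+2=11; 6+3+7=16. No digit repeats within any run.

Yes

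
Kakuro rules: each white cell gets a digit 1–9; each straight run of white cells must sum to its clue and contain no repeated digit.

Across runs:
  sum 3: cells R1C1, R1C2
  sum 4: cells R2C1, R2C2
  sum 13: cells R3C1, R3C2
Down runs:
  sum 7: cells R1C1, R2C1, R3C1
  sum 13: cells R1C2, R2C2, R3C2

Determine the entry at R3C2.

3 in 2 cells must be {1,2}; 4 in 2 cells must be {1,3}; 7 in 3 cells must be {1,2,4}.
The 4 across and the 7 down share only 1, so R2C1 = 1.
R2C2 = 4 − 1 = 3 completes the 4 across.
Given what's placed, R3C1 must be 4 to fit the 13 across and 7 down.
R3C2 = 13 − 4 = 9 completes the 13 across.
R1C1 = 7 − 5 = 2 completes the 7 down.
R1C2 = 3 − 2 = 1 completes the 3 across.

9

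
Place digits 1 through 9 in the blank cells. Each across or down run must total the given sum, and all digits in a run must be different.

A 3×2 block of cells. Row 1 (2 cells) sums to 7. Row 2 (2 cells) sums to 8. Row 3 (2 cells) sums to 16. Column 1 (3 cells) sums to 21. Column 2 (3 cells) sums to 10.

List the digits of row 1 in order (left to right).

5 2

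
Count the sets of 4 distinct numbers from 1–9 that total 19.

11

4 distinct digits from 1–9 sum between 10 and 30.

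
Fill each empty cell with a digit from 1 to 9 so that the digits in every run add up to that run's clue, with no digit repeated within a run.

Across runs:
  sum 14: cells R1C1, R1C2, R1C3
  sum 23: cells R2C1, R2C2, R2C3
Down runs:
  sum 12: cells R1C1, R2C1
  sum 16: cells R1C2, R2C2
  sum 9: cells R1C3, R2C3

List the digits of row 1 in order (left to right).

23 in 3 cells must be {6,8,9}; 16 in 2 cells must be {7,9}.
The 23 across and the 16 down share only 9, so R2C2 = 9.
R1C2 = 16 − 9 = 7 completes the 16 down.
Given what's placed, R2C1 must be 8 to fit the 23 across and 12 down.
R2C3 = 23 − 17 = 6 completes the 23 across.
R1C1 = 12 − 8 = 4 completes the 12 down.
R1C3 = 14 − 11 = 3 completes the 14 across.

4 7 3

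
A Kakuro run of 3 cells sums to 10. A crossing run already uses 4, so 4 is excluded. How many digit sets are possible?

3

3 distinct digits from 1–9 sum between 6 and 24.
Dropping sets that contain 4.
Enumerating: {1,2,7}, {1,3,6}, {2,3,5}.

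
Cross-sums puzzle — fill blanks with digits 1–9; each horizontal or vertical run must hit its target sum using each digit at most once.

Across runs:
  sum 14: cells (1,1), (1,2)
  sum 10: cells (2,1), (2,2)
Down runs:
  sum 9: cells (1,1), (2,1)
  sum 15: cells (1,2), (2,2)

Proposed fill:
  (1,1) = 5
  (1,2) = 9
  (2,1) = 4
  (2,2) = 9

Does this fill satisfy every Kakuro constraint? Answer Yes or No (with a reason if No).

No — the across run (2,1)–(2,2) sums to 13, not 10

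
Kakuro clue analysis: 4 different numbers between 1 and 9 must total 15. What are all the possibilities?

4 distinct digits from 1–9 sum between 10 and 30.

{1,2,3,9}; {1,2,4,8}; {1,2,5,7}; {1,3,4,7}; {1,3,5,6}; {2,3,4,6}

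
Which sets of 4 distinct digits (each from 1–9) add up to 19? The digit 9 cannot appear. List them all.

4 distinct digits from 1–9 sum between 10 and 30.
Dropping sets that contain 9.

{1,3,7,8}; {1,4,6,8}; {1,5,6,7}; {2,3,6,8}; {2,4,5,8}; {2,4,6,7}; {3,4,5,7}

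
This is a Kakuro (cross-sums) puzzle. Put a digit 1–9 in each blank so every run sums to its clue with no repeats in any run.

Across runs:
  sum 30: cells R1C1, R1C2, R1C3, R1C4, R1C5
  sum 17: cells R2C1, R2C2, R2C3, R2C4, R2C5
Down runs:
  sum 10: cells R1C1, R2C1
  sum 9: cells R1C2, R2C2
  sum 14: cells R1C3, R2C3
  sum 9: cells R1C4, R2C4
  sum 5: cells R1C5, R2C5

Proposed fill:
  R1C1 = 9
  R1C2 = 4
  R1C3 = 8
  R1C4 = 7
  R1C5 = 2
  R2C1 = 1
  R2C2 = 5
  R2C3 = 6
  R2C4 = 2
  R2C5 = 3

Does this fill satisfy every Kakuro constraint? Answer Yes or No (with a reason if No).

Across: 9+4+8+7+2=30; 1+5+6+2+3=17. Down: 9+1=10; 4+5=9; 8+6=14; 7+2=9; 2+3=5. No digit repeats within any run.

Yes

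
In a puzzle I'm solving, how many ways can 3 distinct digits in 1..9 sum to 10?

4

3 distinct digits from 1–9 sum between 6 and 24.
Enumerating: {1,2,7}, {1,3,6}, {1,4,5}, {2,3,5}.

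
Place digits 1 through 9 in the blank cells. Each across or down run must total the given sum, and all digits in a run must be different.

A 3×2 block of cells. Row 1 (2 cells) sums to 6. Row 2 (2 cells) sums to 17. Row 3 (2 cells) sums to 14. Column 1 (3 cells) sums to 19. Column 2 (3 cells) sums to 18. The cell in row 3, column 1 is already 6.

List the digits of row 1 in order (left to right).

5, 1

17 in 2 cells must be {8,9}.
(3,2) = 14 − 6 = 8 completes the 14 across.
(2,2) = 9: the only remaining digit allowed by both the 17 across and the 18 down.
(1,2) = 18 − 17 = 1 completes the 18 down.
(2,1) = 17 − 9 = 8 completes the 17 across.
(1,1) = 6 − 1 = 5 completes the 6 across.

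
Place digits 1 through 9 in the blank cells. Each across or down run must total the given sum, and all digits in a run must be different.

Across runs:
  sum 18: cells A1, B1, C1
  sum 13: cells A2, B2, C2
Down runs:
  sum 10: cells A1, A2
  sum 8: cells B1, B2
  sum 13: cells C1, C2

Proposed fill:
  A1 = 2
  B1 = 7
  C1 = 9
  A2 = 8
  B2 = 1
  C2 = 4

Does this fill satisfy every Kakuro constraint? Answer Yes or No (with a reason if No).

Across: 2+7+9=18; 8+1+4=13. Down: 2+8=10; 7+1=8; 9+4=13. No digit repeats within any run.

Yes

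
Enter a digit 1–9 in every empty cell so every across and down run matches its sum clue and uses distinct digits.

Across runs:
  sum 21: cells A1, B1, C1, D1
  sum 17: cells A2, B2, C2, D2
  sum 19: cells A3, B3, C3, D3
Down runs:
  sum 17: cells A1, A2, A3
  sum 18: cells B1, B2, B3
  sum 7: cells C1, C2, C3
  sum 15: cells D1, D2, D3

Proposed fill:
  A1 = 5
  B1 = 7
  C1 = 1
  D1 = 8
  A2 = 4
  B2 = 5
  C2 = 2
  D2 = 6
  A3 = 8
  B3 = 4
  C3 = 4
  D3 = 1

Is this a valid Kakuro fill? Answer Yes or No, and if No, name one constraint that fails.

No — the down run B1–B3 sums to 16, not 18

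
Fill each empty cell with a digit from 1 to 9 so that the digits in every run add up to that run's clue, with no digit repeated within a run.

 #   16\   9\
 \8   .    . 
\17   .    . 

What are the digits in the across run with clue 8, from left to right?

7 1

17 in 2 cells must be {8,9}; 16 in 2 cells must be {7,9}.
The 8 across and the 16 down share only 7, so R1C1 = 7.
R1C2 = 8 − 7 = 1 completes the 8 across.
R2C1 = 16 − 7 = 9 completes the 16 down.
R2C2 = 17 − 9 = 8 completes the 17 across.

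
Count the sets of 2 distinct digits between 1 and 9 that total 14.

2

2 distinct digits from 1–9 sum between 3 and 17.
Enumerating: {5,9}, {6,8}.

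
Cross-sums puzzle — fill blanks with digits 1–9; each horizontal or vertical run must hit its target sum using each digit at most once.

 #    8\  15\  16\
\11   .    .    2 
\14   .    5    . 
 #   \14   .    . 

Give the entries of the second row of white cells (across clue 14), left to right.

3 5 6

Nothing is forced directly, so branch on R2C3, whose candidates are 6 or 8. If R2C3 = 8: that forces R2C1 = 1, R3C3 = 6, after which R1C1 would have to be in {1,3,4,5,6,8} for the 11 across but in {7} for the 8 down — contradiction. So R2C3 = 6.
R2C1 = 14 − 11 = 3 completes the 14 across.
R3C3 = 16 − 8 = 8 completes the 16 down.
R1C1 = 8 − 3 = 5 completes the 8 down.
R1C2 = 11 − 7 = 4 completes the 11 across.
R3C2 = 14 − 8 = 6 completes the 14 across.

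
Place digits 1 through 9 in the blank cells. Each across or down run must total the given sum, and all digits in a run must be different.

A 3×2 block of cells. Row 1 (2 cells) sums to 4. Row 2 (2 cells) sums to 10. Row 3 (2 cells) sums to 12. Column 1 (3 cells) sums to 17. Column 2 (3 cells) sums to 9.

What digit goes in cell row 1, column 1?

1

4 in 2 cells must be {1,3}.
Nothing is forced directly, so branch on (3,2), whose candidates are 3 or 4 or 5. If (3,2) = 3: that forces (1,2) = 1, after which (2,2) would have to be in {1,2,3,4,6,7,8,9} for the 10 across but in {5} for the 9 down — contradiction. If (3,2) = 4: that forces (1,2) = 3, (2,2) = 2, (3,1) = 8, after which (1,1) would have to be in {1} for the 4 across but in {2,3,4,5,6,7} for the 17 down — contradiction. So (3,2) = 5.
(3,1) = 12 − 5 = 7 completes the 12 across.
Given what's placed, (1,1) must be 1 to fit the 4 across and 17 down.
(1,2) = 4 − 1 = 3 completes the 4 across.
(2,1) = 17 − 8 = 9 completes the 17 down.
(2,2) = 10 − 9 = 1 completes the 10 across.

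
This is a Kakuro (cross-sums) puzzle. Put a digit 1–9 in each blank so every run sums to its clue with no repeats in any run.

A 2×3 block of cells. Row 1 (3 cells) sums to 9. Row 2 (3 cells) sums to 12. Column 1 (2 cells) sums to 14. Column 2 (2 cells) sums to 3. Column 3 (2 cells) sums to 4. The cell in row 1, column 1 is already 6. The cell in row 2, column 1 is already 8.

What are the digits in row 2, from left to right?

8, 1, 3

3 in 2 cells must be {1,2}; 4 in 2 cells must be {1,3}.
Given what's placed, (1,3) must be 1 to fit the 9 across and 4 down.
Given what's placed, (2,2) must be 1 to fit the 12 across and 3 down.
(2,3) = 12 − 9 = 3 completes the 12 across.
(1,2) = 9 − 7 = 2 completes the 9 across.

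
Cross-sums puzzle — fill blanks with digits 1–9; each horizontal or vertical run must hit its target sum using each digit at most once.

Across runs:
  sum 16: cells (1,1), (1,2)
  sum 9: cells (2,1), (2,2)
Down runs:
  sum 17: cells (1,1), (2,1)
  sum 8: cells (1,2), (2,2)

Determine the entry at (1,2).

16 in 2 cells must be {7,9}; 17 in 2 cells must be {8,9}.
The 16 across and the 17 down share only 9, so (1,1) = 9.
(1,2) = 16 − 9 = 7 completes the 16 across.
(2,1) = 17 − 9 = 8 completes the 17 down.
(2,2) = 9 − 8 = 1 completes the 9 across.

7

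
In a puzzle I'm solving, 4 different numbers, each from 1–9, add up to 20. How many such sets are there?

4 distinct digits from 1–9 sum between 10 and 30.

12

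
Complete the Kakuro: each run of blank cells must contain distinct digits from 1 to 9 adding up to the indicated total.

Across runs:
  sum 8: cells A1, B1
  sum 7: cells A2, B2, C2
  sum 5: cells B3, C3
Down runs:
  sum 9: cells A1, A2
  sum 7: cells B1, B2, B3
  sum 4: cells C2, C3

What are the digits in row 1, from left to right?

7 1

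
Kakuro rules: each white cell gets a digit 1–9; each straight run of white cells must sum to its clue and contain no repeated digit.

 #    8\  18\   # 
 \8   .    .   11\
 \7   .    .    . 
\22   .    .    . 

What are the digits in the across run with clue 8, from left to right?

2 6

7 in 3 cells must be {1,2,4}.
Only 5 fits R3C1 under both its across sum 22 and down sum 8.
Nothing is forced directly, so branch on R2C3, whose candidates are 2 or 4. If R2C3 = 4: then R3C3 would have to be in {8,9} for the 22 across but in {7} for the 11 down — contradiction. So R2C3 = 2.
R2C1 = 1: the only remaining digit allowed by both the 7 across and the 8 down.
R2C2 = 7 − 3 = 4 completes the 7 across.
R3C3 = 11 − 2 = 9 completes the 11 down.
R1C1 = 8 − 6 = 2 completes the 8 down.
R1C2 = 8 − 2 = 6 completes the 8 across.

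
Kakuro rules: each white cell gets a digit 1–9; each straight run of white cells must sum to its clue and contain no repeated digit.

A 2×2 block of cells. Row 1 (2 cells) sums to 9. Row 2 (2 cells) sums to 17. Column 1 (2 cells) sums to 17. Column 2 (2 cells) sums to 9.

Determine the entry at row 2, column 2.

8

17 in 2 cells must be {8,9}.
The 9 across and the 17 down share only 8, so (1,1) = 8.
(1,2) = 9 − 8 = 1 completes the 9 across.
(2,1) = 17 − 8 = 9 completes the 17 down.
(2,2) = 17 − 9 = 8 completes the 17 across.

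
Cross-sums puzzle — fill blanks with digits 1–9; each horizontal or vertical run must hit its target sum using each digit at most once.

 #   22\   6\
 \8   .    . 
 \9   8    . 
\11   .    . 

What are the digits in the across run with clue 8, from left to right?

5 3

6 in 3 cells must be {1,2,3}.
Given what's placed, R1C1 must be 5 to fit the 8 across and 22 down.
R1C2 = 8 − 5 = 3 completes the 8 across.
R2C2 = 9 − 8 = 1 completes the 9 across.
R3C1 = 22 − 13 = 9 completes the 22 down.
R3C2 = 11 − 9 = 2 completes the 11 across.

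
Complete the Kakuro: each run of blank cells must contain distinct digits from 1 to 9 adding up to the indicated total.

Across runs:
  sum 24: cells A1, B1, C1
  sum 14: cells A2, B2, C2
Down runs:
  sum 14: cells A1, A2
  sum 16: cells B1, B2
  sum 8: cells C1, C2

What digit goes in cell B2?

24 in 3 cells must be {7,8,9}; 16 in 2 cells must be {7,9}.
The 24 across and the 8 down share only 7, so C1 = 7.
C2 = 8 − 7 = 1 completes the 8 down.
Given what's placed, B1 must be 9 to fit the 24 across and 16 down.
B2 = 16 − 9 = 7 completes the 16 down.
A1 = 24 − 16 = 8 completes the 24 across.
A2 = 14 − 8 = 6 completes the 14 across.

7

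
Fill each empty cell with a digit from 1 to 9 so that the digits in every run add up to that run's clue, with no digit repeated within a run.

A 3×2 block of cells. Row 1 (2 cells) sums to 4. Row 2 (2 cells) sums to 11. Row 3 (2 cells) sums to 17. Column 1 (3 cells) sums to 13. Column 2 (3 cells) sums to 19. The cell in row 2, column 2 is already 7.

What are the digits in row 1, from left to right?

1 3

4 in 2 cells must be {1,3}; 17 in 2 cells must be {8,9}.
(1,2) = 3: the only remaining digit allowed by both the 4 across and the 19 down.
(2,1) = 11 − 7 = 4 completes the 11 across.
(3,1) = 8: the only remaining digit allowed by both the 17 across and the 13 down.
(3,2) = 17 − 8 = 9 completes the 17 across.
(1,1) = 4 − 3 = 1 completes the 4 across.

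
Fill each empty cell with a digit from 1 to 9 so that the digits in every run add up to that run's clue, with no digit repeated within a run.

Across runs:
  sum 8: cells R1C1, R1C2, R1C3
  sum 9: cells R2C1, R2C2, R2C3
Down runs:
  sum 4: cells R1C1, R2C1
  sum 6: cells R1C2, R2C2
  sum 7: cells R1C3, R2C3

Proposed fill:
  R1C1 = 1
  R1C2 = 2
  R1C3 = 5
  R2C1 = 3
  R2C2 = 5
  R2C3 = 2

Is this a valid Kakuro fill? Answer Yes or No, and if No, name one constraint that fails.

No — the down run R1C2–R2C2 sums to 7, not 6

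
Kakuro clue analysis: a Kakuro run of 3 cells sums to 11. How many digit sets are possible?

5

3 distinct digits from 1–9 sum between 6 and 24.
Enumerating: {1,2,8}, {1,3,7}, {1,4,6}, {2,3,6}, {2,4,5}.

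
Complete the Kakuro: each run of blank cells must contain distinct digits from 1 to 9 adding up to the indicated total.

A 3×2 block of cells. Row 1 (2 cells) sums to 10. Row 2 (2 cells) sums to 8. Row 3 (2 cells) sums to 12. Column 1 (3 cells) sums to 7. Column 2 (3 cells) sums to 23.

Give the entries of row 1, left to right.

7 in 3 cells must be {1,2,4}; 23 in 3 cells must be {6,8,9}.
The 8 across and the 23 down share only 6, so (2,2) = 6.
The 12 across and the 7 down share only 4, so (3,1) = 4.
(3,2) = 12 − 4 = 8 completes the 12 across.
(1,2) = 23 − 14 = 9 completes the 23 down.
(2,1) = 8 − 6 = 2 completes the 8 across.
(1,1) = 10 − 9 = 1 completes the 10 across.

1, 9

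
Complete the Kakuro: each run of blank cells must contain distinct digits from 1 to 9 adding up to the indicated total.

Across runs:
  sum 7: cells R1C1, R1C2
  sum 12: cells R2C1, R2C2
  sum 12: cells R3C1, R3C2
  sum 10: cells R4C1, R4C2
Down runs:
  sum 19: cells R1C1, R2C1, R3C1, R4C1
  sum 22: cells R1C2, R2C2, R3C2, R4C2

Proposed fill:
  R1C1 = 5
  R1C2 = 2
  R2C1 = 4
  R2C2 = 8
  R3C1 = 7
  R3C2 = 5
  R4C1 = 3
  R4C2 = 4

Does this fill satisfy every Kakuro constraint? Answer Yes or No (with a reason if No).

No — the down run R1C2–R4C2 sums to 19, not 22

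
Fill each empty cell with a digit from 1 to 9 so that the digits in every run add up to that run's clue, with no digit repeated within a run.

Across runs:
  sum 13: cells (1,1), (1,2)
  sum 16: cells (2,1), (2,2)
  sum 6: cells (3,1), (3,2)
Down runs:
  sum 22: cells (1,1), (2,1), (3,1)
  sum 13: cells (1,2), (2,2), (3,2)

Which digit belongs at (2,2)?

7

16 in 2 cells must be {7,9}.
The 6 across and the 22 down share only 5, so (3,1) = 5.
(3,2) = 6 − 5 = 1 completes the 6 across.
Given what's placed, (2,1) must be 9 to fit the 16 across and 22 down.
(2,2) = 16 − 9 = 7 completes the 16 across.
(1,1) = 22 − 14 = 8 completes the 22 down.
(1,2) = 13 − 8 = 5 completes the 13 across.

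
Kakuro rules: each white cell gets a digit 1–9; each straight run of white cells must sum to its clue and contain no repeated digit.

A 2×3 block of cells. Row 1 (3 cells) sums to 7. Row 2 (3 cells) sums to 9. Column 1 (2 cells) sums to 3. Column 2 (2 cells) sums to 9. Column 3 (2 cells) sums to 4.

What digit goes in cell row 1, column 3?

1

7 in 3 cells must be {1,2,4}; 3 in 2 cells must be {1,2}; 4 in 2 cells must be {1,3}.
The 7 across and the 4 down share only 1, so (1,3) = 1.
(2,3) = 4 − 1 = 3 completes the 4 down.
Given what's placed, (1,1) must be 2 to fit the 7 across and 3 down.
(1,2) = 7 − 3 = 4 completes the 7 across.
(2,1) = 3 − 2 = 1 completes the 3 down.
(2,2) = 9 − 4 = 5 completes the 9 across.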